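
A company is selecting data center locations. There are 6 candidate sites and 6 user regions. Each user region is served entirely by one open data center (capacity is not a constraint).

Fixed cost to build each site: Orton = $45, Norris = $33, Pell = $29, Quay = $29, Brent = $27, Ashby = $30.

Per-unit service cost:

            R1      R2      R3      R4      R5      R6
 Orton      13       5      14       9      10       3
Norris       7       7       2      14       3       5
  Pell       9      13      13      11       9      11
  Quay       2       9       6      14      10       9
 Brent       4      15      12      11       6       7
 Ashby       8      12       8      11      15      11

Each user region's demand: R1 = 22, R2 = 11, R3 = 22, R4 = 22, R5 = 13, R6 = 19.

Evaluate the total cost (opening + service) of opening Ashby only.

Total cost: 1160

Each user region is assigned to its cheapest site among the open ones.
{Ashby}: R1→Ashby 8·22=176, R2→Ashby 12·11=132, R3→Ashby 8·22=176, R4→Ashby 11·22=242, R5→Ashby 15·13=195, R6→Ashby 11·19=209. Service 1130; fixed 30; total 1160.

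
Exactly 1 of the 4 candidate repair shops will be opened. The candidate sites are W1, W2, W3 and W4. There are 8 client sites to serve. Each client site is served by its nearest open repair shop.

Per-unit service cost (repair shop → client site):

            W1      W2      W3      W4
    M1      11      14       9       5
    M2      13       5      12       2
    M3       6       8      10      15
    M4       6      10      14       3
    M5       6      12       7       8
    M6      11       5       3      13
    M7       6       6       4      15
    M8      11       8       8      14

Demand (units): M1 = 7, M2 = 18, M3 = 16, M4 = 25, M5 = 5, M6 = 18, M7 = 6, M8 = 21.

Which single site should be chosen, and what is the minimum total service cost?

With exactly 1 open, each client site uses its cheapest among the chosen.
{W2}: M1→W2 14·7=98, M2→W2 5·18=90, M3→W2 8·16=128, M4→W2 10·25=250, M5→W2 12·5=60, M6→W2 5·18=90, M7→W2 6·6=36, M8→W2 8·21=168. Service cost 920.
{W4}: service cost 1044
{W1}: service cost 1052
Among all 4 size-1 choices, {W2} is lowest.

Choose W2 only; total service cost 920.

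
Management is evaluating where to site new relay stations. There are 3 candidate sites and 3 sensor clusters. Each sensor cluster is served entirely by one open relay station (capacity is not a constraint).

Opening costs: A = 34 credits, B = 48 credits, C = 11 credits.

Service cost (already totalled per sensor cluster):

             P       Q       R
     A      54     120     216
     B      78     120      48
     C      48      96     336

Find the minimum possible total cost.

Minimum total cost: 251

For any fixed open set, each sensor cluster goes to its cheapest open site; total = fixed + service.
{B, C}: P→C 48, Q→C 96, R→B 48. Service 192; fixed 59; total 251.
{A, B, C}: P→C 48, Q→C 96, R→B 48. Service 192; fixed 93; total 285.
{B}: service 246 + fixed 48 = 294
{C}: service 480 + fixed 11 = 491
(All 7 nonempty subsets were checked; B and C is lowest.)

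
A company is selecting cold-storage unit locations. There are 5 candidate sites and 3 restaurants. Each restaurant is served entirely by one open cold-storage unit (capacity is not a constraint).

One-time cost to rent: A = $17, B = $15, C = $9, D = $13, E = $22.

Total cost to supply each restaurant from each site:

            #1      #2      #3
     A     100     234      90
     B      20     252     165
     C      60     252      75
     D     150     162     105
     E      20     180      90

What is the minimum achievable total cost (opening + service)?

Minimum total cost: 294

For any fixed open set, each restaurant goes to its cheapest open site; total = fixed + service.
{B, C, D}: #1→B 20, #2→D 162, #3→C 75. Service 257; fixed 37; total 294.
{C, D, E}: #1→E 20, #2→D 162, #3→C 75. Service 257; fixed 44; total 301.
{C, E}: service 275 + fixed 31 = 306
{A, B, C, D, E}: service 257 + fixed 76 = 333
No other subset beats 294.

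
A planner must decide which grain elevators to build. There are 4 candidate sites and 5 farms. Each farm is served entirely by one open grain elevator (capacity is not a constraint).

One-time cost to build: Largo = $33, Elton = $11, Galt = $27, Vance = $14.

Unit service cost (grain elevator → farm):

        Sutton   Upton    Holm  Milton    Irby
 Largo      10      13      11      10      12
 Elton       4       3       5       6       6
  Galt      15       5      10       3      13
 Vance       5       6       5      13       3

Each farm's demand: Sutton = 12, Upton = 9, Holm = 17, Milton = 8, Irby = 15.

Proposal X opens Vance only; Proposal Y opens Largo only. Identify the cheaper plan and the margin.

Proposal X: {Vance}: Sutton→Vance 5·12=60, Upton→Vance 6·9=54, Holm→Vance 5·17=85, Milton→Vance 13·8=104, Irby→Vance 3·15=45. Service 348; fixed 14; total 362.
Proposal Y: {Largo}: Sutton→Largo 10·12=120, Upton→Largo 13·9=117, Holm→Largo 11·17=187, Milton→Largo 10·8=80, Irby→Largo 12·15=180. Service 684; fixed 33; total 717.
Difference: |362 − 717| = 355.

Proposal X is cheaper by 355.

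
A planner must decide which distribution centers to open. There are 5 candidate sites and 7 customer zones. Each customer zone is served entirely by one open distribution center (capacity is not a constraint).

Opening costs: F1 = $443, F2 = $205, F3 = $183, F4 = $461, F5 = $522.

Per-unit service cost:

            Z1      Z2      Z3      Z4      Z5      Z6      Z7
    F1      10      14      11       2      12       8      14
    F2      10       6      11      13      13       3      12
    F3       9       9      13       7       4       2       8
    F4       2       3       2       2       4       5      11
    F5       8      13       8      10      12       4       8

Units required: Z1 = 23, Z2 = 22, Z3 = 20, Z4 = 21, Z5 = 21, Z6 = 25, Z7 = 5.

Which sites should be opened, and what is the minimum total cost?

Open F4 only; minimum total cost 919.

For any fixed open set, each customer zone goes to its cheapest open site; total = fixed + service.
{F4}: Z1→F4 2·23=46, Z2→F4 3·22=66, Z3→F4 2·20=40, Z4→F4 2·21=42, Z5→F4 4·21=84, Z6→F4 5·25=125, Z7→F4 11·5=55. Service 458; fixed 461; total 919.
{F3, F4}: Z1→F4 2·23=46, Z2→F4 3·22=66, Z3→F4 2·20=40, Z4→F4 2·21=42, Z5→F3 4·21=84, Z6→F3 2·25=50, Z7→F3 8·5=40. Service 368; fixed 644; total 1012.
{F2, F4}: service 408 + fixed 666 = 1074
{F1, F2, F3, F4, F5}: service 368 + fixed 1814 = 2182
No other subset beats 919.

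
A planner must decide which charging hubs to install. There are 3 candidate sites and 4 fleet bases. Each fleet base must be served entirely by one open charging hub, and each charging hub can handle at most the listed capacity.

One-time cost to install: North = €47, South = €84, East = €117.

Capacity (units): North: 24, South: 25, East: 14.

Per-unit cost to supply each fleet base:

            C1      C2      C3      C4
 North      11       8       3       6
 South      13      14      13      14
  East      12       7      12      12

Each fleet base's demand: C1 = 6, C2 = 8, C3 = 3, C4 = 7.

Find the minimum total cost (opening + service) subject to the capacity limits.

Open {North}: C1→North 11·6=66, C2→North 8·8=64, C3→North 3·3=9, C4→North 6·7=42.
Loads: North carries 24/24. Service 181; fixed 47; total 228.
Next best feasible plan costs 312.

Minimum total cost: 228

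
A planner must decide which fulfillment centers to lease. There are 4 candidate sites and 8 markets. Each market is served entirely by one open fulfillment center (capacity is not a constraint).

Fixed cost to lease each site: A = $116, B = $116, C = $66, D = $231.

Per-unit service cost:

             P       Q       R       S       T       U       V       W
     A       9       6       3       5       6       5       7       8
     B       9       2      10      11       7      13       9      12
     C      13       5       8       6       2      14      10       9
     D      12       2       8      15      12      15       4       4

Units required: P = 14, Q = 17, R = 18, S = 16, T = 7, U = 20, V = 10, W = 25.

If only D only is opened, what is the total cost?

Each market is assigned to its cheapest site among the open ones.
{D}: P→D 12·14=168, Q→D 2·17=34, R→D 8·18=144, S→D 15·16=240, T→D 12·7=84, U→D 15·20=300, V→D 4·10=40, W→D 4·25=100. Service 1110; fixed 231; total 1341.

Total cost: 1341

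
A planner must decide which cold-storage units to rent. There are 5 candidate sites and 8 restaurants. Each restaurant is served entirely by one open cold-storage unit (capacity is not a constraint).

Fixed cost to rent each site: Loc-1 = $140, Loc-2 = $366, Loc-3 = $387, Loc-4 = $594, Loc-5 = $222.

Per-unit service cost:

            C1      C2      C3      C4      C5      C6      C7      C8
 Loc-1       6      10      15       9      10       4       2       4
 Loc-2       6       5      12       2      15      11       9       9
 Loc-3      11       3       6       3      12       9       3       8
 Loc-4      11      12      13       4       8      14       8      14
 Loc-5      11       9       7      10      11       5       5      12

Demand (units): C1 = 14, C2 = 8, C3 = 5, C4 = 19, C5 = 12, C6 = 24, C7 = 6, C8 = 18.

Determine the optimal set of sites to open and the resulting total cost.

Open Loc-1 only; minimum total cost 850.

For any fixed open set, each restaurant goes to its cheapest open site; total = fixed + service.
{Loc-1}: C1→Loc-1 6·14=84, C2→Loc-1 10·8=80, C3→Loc-1 15·5=75, C4→Loc-1 9·19=171, C5→Loc-1 10·12=120, C6→Loc-1 4·24=96, C7→Loc-1 2·6=12, C8→Loc-1 4·18=72. Service 710; fixed 140; total 850.
{Loc-1, Loc-3}: C1→Loc-1 6·14=84, C2→Loc-3 3·8=24, C3→Loc-3 6·5=30, C4→Loc-3 3·19=57, C5→Loc-1 10·12=120, C6→Loc-1 4·24=96, C7→Loc-1 2·6=12, C8→Loc-1 4·18=72. Service 495; fixed 527; total 1022.
{Loc-1, Loc-5}: service 662 + fixed 362 = 1024
{Loc-1, Loc-2, Loc-3, Loc-4, Loc-5}: service 452 + fixed 1709 = 2161
No other subset beats 850.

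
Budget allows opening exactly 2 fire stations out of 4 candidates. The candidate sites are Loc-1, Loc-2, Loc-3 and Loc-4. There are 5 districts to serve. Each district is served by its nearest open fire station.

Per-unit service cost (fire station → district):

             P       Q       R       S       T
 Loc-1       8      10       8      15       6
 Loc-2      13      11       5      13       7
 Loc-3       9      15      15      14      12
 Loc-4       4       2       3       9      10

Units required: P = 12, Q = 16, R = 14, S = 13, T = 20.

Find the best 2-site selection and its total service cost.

With exactly 2 open, each district uses its cheapest among the chosen.
{Loc-1, Loc-4}: P→Loc-4 4·12=48, Q→Loc-4 2·16=32, R→Loc-4 3·14=42, S→Loc-4 9·13=117, T→Loc-1 6·20=120. Service cost 359.
{Loc-2, Loc-4}: service cost 379
{Loc-3, Loc-4}: service cost 439
Among all 6 size-2 choices, {Loc-1, Loc-4} is lowest.

Choose Loc-1 and Loc-4; total service cost 359.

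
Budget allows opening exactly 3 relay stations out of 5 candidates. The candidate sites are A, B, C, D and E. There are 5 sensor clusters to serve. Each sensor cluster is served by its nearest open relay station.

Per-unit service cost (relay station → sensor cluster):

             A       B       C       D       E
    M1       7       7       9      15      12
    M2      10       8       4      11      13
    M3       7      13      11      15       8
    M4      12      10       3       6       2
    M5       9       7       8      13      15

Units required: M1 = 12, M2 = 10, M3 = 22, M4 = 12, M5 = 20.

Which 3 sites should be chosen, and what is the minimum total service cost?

With exactly 3 open, each sensor cluster uses its cheapest among the chosen.
{A, B, C}: M1→A 7·12=84, M2→C 4·10=40, M3→A 7·22=154, M4→C 3·12=36, M5→B 7·20=140. Service cost 454.
{A, C, E}: service cost 462
{B, C, E}: service cost 464
Among all 10 size-3 choices, {A, B, C} is lowest.

Choose A, B and C; total service cost 454.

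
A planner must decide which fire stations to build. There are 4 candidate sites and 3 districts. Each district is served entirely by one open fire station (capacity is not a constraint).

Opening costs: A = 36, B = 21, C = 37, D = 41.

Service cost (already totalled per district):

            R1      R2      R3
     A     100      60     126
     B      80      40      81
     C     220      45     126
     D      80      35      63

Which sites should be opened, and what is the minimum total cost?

For any fixed open set, each district goes to its cheapest open site; total = fixed + service.
{D}: R1→D 80, R2→D 35, R3→D 63. Service 178; fixed 41; total 219.
{B}: R1→B 80, R2→B 40, R3→B 81. Service 201; fixed 21; total 222.
{B, D}: R1→B 80, R2→D 35, R3→D 63. Service 178; fixed 62; total 240.
{A, B, C, D}: service 178 + fixed 135 = 313
No other subset beats 219.

Open D only; minimum total cost 219.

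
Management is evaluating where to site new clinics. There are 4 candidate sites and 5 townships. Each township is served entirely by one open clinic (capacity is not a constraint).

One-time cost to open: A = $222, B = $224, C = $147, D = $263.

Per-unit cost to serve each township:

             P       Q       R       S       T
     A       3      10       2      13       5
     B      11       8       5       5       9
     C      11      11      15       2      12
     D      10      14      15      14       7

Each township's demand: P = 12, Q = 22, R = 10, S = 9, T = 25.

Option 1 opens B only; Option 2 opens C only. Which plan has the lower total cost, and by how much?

Option 1 is cheaper by 137.

Option 1: {B}: P→B 11·12=132, Q→B 8·22=176, R→B 5·10=50, S→B 5·9=45, T→B 9·25=225. Service 628; fixed 224; total 852.
Option 2: {C}: P→C 11·12=132, Q→C 11·22=242, R→C 15·10=150, S→C 2·9=18, T→C 12·25=300. Service 842; fixed 147; total 989.
Difference: |852 − 989| = 137.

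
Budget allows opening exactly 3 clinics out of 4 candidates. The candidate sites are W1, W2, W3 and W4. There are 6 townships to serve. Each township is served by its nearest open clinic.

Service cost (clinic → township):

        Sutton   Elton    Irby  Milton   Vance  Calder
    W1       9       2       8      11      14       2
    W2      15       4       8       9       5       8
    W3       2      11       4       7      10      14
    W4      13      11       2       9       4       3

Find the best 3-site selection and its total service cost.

Choose W1, W3 and W4; total service cost 19.

With exactly 3 open, each township uses its cheapest among the chosen.
{W1, W3, W4}: Sutton→W3 2, Elton→W1 2, Irby→W4 2, Milton→W3 7, Vance→W4 4, Calder→W1 2. Service cost 19.
{W1, W2, W3}: service cost 22
{W2, W3, W4}: service cost 22
Among all 4 size-3 choices, {W1, W3, W4} is lowest.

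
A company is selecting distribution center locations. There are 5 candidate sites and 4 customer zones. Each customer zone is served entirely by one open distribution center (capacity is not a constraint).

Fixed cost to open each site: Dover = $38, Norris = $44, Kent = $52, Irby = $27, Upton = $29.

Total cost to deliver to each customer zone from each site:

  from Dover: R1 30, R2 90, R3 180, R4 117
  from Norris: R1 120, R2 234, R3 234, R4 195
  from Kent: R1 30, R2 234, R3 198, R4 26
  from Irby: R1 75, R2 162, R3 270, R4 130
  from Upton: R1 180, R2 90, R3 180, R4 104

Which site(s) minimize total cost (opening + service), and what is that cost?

Open Kent and Upton; minimum total cost 407.

For any fixed open set, each customer zone goes to its cheapest open site; total = fixed + service.
{Kent, Upton}: R1→Kent 30, R2→Upton 90, R3→Upton 180, R4→Kent 26. Service 326; fixed 81; total 407.
{Dover, Kent}: R1→Dover 30, R2→Dover 90, R3→Dover 180, R4→Kent 26. Service 326; fixed 90; total 416.
{Kent, Irby, Upton}: service 326 + fixed 108 = 434
{Dover, Norris, Kent, Irby, Upton}: service 326 + fixed 190 = 516
No other subset beats 407.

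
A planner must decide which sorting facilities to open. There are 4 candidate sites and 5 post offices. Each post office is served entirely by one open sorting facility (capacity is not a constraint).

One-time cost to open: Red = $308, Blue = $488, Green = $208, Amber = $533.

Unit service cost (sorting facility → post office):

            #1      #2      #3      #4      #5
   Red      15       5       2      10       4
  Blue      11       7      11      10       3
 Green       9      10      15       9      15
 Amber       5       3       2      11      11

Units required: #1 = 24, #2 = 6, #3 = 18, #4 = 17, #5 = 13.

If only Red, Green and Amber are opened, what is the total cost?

Total cost: 1428

Each post office is assigned to its cheapest site among the open ones.
{Red, Green, Amber}: #1→Amber 5·24=120, #2→Amber 3·6=18, #3→Red 2·18=36, #4→Green 9·17=153, #5→Red 4·13=52. Service 379; fixed 1049; total 1428.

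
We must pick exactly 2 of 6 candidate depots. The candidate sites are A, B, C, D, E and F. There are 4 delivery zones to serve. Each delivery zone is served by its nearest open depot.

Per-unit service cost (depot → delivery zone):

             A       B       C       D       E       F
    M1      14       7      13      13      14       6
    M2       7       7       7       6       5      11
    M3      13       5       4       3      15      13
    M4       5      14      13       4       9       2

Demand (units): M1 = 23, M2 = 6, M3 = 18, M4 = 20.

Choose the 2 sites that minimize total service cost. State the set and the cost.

Choose D and F; total service cost 268.

With exactly 2 open, each delivery zone uses its cheapest among the chosen.
{D, F}: M1→F 6·23=138, M2→D 6·6=36, M3→D 3·18=54, M4→F 2·20=40. Service cost 268.
{C, F}: service cost 292
{B, F}: service cost 310
Among all 15 size-2 choices, {D, F} is lowest.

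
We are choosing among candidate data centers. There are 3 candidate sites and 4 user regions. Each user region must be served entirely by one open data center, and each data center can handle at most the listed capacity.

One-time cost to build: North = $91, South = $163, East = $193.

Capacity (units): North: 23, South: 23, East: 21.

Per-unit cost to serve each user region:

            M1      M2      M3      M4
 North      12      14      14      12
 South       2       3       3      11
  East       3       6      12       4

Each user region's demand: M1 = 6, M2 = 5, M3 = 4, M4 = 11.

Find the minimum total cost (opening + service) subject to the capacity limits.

Open {North, South}: M1→South 2·6=12, M2→South 3·5=15, M3→South 3·4=12, M4→North 12·11=132.
Loads: North carries 11/23, South carries 15/23. Service 171; fixed 254; total 425.
Next best feasible plan costs 439.

Minimum total cost: 425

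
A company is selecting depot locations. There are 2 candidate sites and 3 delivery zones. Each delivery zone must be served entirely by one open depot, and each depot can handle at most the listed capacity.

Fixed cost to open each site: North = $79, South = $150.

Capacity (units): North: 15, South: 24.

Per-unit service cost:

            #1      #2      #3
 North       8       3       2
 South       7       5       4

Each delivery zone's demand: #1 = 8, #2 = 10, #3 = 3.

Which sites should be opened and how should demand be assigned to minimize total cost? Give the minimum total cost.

Minimum total cost: 268

Open {South}: #1→South 7·8=56, #2→South 5·10=50, #3→South 4·3=12.
Loads: South carries 21/24. Service 118; fixed 150; total 268.
Next best feasible plan costs 321.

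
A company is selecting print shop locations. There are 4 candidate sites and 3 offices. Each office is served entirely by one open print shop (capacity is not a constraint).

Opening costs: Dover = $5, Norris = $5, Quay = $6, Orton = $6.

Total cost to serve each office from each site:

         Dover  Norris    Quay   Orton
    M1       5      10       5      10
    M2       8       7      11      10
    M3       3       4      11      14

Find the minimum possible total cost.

Minimum total cost: 21

For any fixed open set, each office goes to its cheapest open site; total = fixed + service.
{Dover}: M1→Dover 5, M2→Dover 8, M3→Dover 3. Service 16; fixed 5; total 21.
{Dover, Norris}: service 15 + fixed 10 = 25
{Norris}: M1→Norris 10, M2→Norris 7, M3→Norris 4. Service 21; fixed 5; total 26.
{Dover, Norris, Quay, Orton}: M1→Dover 5, M2→Norris 7, M3→Dover 3. Service 15; fixed 22; total 37.
No other subset beats 21.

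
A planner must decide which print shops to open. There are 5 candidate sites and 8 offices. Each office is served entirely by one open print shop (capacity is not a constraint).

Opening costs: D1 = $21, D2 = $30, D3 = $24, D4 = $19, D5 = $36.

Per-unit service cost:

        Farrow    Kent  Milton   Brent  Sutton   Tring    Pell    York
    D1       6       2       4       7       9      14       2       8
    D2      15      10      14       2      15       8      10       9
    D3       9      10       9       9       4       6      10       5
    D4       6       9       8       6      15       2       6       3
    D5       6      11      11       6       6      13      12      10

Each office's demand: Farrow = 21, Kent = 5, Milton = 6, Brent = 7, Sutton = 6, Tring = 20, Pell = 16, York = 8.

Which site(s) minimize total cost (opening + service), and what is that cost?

For any fixed open set, each office goes to its cheapest open site; total = fixed + service.
{D1, D3, D4}: Farrow→D1 6·21=126, Kent→D1 2·5=10, Milton→D1 4·6=24, Brent→D4 6·7=42, Sutton→D3 4·6=24, Tring→D4 2·20=40, Pell→D1 2·16=32, York→D4 3·8=24. Service 322; fixed 64; total 386.
{D1, D2, D3, D4}: Farrow→D1 6·21=126, Kent→D1 2·5=10, Milton→D1 4·6=24, Brent→D2 2·7=14, Sutton→D3 4·6=24, Tring→D4 2·20=40, Pell→D1 2·16=32, York→D4 3·8=24. Service 294; fixed 94; total 388.
{D1, D4}: service 352 + fixed 40 = 392
{D1, D2, D3, D4, D5}: service 294 + fixed 130 = 424
No other subset beats 386.

Open D1, D3 and D4; minimum total cost 386.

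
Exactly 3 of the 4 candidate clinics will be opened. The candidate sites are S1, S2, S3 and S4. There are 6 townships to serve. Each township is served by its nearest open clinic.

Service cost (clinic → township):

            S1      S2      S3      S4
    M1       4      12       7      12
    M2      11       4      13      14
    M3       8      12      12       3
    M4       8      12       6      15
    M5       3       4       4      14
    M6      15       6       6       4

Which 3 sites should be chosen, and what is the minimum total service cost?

With exactly 3 open, each township uses its cheapest among the chosen.
{S1, S2, S4}: M1→S1 4, M2→S2 4, M3→S4 3, M4→S1 8, M5→S1 3, M6→S4 4. Service cost 26.
{S2, S3, S4}: service cost 28
{S1, S2, S3}: service cost 31
Among all 4 size-3 choices, {S1, S2, S4} is lowest.

Choose S1, S2 and S4; total service cost 26.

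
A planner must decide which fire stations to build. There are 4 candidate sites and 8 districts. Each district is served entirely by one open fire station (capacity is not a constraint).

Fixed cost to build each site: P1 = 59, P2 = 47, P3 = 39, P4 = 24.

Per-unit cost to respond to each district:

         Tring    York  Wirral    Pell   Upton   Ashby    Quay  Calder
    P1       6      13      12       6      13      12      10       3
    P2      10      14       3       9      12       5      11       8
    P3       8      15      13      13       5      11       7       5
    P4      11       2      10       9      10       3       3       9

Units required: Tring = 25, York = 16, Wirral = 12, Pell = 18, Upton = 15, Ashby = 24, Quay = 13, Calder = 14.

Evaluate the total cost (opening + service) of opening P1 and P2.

Total cost: 1080

Each district is assigned to its cheapest site among the open ones.
{P1, P2}: Tring→P1 6·25=150, York→P1 13·16=208, Wirral→P2 3·12=36, Pell→P1 6·18=108, Upton→P2 12·15=180, Ashby→P2 5·24=120, Quay→P1 10·13=130, Calder→P1 3·14=42. Service 974; fixed 106; total 1080.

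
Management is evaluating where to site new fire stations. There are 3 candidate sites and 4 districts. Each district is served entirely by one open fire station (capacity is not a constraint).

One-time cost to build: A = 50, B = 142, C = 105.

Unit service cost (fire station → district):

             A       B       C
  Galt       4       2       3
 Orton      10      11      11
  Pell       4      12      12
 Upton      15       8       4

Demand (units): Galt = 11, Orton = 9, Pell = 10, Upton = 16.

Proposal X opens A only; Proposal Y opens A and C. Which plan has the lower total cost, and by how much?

Proposal X: {A}: Galt→A 4·11=44, Orton→A 10·9=90, Pell→A 4·10=40, Upton→A 15·16=240. Service 414; fixed 50; total 464.
Proposal Y: {A, C}: Galt→C 3·11=33, Orton→A 10·9=90, Pell→A 4·10=40, Upton→C 4·16=64. Service 227; fixed 155; total 382.
Difference: |464 − 382| = 82.

Proposal Y is cheaper by 82.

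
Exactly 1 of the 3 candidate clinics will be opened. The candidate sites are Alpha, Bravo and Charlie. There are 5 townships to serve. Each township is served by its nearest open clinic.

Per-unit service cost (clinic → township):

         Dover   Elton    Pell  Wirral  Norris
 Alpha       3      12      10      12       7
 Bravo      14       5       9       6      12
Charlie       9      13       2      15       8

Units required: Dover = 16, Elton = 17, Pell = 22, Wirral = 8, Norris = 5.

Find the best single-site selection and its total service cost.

With exactly 1 open, each township uses its cheapest among the chosen.
{Charlie}: Dover→Charlie 9·16=144, Elton→Charlie 13·17=221, Pell→Charlie 2·22=44, Wirral→Charlie 15·8=120, Norris→Charlie 8·5=40. Service cost 569.
{Alpha}: service cost 603
{Bravo}: service cost 615
Among all 3 size-1 choices, {Charlie} is lowest.

Choose Charlie only; total service cost 569.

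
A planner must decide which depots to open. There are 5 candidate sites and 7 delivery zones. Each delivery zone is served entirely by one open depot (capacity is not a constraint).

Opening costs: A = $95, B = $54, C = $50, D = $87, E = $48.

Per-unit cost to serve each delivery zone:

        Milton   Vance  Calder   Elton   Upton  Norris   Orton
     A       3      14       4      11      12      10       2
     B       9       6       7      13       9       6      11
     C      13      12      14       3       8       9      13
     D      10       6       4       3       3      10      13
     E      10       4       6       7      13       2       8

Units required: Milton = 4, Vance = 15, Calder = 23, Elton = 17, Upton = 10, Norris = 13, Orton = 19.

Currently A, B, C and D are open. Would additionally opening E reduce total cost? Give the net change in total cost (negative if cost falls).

Yes — net change −34 (cost falls by 34).

Current service cost with {A, B, C, D}: 391.
Adding E: each delivery zone re-picks its cheapest; new service cost 309, saving 82.
Extra fixed cost: 48. Net change = 48 − 82 = -34.
(Totals: 677 → 643.)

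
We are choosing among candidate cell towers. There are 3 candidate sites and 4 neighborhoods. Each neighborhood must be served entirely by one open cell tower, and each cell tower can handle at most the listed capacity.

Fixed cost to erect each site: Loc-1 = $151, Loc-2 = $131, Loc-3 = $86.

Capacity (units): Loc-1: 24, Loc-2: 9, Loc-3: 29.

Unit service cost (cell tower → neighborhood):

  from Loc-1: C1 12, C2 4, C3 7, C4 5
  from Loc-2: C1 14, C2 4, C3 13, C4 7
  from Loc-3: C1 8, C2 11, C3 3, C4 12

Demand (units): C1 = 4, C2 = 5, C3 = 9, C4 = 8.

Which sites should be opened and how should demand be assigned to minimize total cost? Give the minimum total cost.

Minimum total cost: 296

Open {Loc-3}: C1→Loc-3 8·4=32, C2→Loc-3 11·5=55, C3→Loc-3 3·9=27, C4→Loc-3 12·8=96.
Loads: Loc-3 carries 26/29. Service 210; fixed 86; total 296.
Next best feasible plan costs 356.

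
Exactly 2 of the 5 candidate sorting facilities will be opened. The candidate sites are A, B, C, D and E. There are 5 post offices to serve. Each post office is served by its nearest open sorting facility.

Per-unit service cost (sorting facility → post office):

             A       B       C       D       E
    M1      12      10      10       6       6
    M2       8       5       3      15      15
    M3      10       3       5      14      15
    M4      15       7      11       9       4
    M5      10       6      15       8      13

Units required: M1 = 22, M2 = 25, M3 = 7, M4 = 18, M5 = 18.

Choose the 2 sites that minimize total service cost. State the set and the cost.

With exactly 2 open, each post office uses its cheapest among the chosen.
{B, E}: M1→E 6·22=132, M2→B 5·25=125, M3→B 3·7=21, M4→E 4·18=72, M5→B 6·18=108. Service cost 458.
{B, D}: service cost 512
{C, D}: service cost 548
Among all 10 size-2 choices, {B, E} is lowest.

Choose B and E; total service cost 458.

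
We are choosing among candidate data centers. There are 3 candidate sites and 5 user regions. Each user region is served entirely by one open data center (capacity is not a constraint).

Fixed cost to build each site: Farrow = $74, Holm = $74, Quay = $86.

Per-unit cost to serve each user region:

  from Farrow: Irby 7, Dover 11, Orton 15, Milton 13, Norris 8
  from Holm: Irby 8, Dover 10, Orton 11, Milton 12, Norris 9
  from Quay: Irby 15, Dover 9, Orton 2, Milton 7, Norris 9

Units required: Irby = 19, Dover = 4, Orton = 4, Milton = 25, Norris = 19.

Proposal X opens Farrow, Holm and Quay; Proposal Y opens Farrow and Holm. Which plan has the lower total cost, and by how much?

Proposal X is cheaper by 79.

Proposal X: {Farrow, Holm, Quay}: Irby→Farrow 7·19=133, Dover→Quay 9·4=36, Orton→Quay 2·4=8, Milton→Quay 7·25=175, Norris→Farrow 8·19=152. Service 504; fixed 234; total 738.
Proposal Y: {Farrow, Holm}: Irby→Farrow 7·19=133, Dover→Holm 10·4=40, Orton→Holm 11·4=44, Milton→Holm 12·25=300, Norris→Farrow 8·19=152. Service 669; fixed 148; total 817.
Difference: |738 − 817| = 79.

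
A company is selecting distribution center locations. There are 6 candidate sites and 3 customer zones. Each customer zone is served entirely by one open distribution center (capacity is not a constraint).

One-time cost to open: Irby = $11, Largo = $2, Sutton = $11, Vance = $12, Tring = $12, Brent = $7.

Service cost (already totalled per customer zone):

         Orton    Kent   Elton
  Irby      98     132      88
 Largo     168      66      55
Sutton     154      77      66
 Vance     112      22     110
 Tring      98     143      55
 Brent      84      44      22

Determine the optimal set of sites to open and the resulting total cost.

Open Vance and Brent; minimum total cost 147.

For any fixed open set, each customer zone goes to its cheapest open site; total = fixed + service.
{Vance, Brent}: Orton→Brent 84, Kent→Vance 22, Elton→Brent 22. Service 128; fixed 19; total 147.
{Largo, Vance, Brent}: service 128 + fixed 21 = 149
{Brent}: service 150 + fixed 7 = 157
{Irby, Largo, Sutton, Vance, Tring, Brent}: service 128 + fixed 55 = 183
No other subset beats 147.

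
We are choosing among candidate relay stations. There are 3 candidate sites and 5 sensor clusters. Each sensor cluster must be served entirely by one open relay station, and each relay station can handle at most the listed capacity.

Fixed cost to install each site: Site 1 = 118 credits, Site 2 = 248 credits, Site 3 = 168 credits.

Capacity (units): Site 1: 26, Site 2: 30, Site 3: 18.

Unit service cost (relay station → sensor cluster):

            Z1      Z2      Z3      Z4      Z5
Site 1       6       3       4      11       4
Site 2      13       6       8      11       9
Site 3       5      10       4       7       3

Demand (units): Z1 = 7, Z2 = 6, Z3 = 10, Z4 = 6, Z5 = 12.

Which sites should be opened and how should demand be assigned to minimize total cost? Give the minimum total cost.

Open {Site 1, Site 3}: Z1→Site 1 6·7=42, Z2→Site 1 3·6=18, Z3→Site 1 4·10=40, Z4→Site 3 7·6=42, Z5→Site 3 3·12=36.
Loads: Site 1 carries 23/26, Site 3 carries 18/18. Service 178; fixed 286; total 464.
Next best feasible plan costs 476.

Minimum total cost: 464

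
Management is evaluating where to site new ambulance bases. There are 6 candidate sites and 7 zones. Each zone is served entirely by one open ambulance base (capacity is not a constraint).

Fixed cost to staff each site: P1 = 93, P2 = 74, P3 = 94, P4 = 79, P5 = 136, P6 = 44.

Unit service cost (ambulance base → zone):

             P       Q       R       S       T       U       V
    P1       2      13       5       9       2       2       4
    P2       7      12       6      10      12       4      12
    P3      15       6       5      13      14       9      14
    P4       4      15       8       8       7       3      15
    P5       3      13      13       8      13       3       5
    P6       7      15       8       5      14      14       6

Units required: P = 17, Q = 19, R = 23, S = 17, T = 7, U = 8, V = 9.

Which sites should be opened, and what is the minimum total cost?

Open P1, P3 and P6; minimum total cost 645.

For any fixed open set, each zone goes to its cheapest open site; total = fixed + service.
{P1, P3, P6}: P→P1 2·17=34, Q→P3 6·19=114, R→P1 5·23=115, S→P6 5·17=85, T→P1 2·7=14, U→P1 2·8=16, V→P1 4·9=36. Service 414; fixed 231; total 645.
{P1, P3}: service 482 + fixed 187 = 669
{P1, P6}: service 547 + fixed 137 = 684
{P1, P2, P3, P4, P5, P6}: service 414 + fixed 520 = 934
No other subset beats 645.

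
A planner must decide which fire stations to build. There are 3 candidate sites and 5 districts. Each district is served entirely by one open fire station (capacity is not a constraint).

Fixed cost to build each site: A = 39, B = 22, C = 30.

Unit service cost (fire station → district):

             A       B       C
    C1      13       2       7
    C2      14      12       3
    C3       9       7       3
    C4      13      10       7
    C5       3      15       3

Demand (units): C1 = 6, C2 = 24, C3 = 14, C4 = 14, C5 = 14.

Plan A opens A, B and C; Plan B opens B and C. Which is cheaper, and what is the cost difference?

Plan A: {A, B, C}: C1→B 2·6=12, C2→C 3·24=72, C3→C 3·14=42, C4→C 7·14=98, C5→A 3·14=42. Service 266; fixed 91; total 357.
Plan B: {B, C}: C1→B 2·6=12, C2→C 3·24=72, C3→C 3·14=42, C4→C 7·14=98, C5→C 3·14=42. Service 266; fixed 52; total 318.
Difference: |357 − 318| = 39.

Plan B is cheaper by 39.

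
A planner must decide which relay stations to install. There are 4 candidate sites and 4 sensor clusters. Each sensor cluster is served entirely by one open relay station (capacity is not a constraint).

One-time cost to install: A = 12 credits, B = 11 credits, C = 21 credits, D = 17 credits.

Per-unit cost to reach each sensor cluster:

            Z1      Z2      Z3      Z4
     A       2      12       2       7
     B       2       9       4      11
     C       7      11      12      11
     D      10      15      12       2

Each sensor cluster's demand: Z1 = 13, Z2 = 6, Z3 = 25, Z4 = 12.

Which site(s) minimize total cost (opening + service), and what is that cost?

Open A, B and D; minimum total cost 194.

For any fixed open set, each sensor cluster goes to its cheapest open site; total = fixed + service.
{A, B, D}: Z1→A 2·13=26, Z2→B 9·6=54, Z3→A 2·25=50, Z4→D 2·12=24. Service 154; fixed 40; total 194.
{A, D}: service 172 + fixed 29 = 201
{A, B, C, D}: Z1→A 2·13=26, Z2→B 9·6=54, Z3→A 2·25=50, Z4→D 2·12=24. Service 154; fixed 61; total 215.
{B}: service 312 + fixed 11 = 323
(All 15 nonempty subsets were checked; A, B and D is lowest.)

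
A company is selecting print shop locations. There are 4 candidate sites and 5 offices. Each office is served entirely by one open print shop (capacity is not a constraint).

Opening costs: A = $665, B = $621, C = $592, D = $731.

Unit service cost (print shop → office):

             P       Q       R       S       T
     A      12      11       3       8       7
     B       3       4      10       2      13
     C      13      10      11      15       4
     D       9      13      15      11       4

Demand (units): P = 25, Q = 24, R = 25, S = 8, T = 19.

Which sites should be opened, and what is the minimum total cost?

For any fixed open set, each office goes to its cheapest open site; total = fixed + service.
{B}: P→B 3·25=75, Q→B 4·24=96, R→B 10·25=250, S→B 2·8=16, T→B 13·19=247. Service 684; fixed 621; total 1305.
{A}: service 836 + fixed 665 = 1501
{C}: P→C 13·25=325, Q→C 10·24=240, R→C 11·25=275, S→C 15·8=120, T→C 4·19=76. Service 1036; fixed 592; total 1628.
{A, B, C, D}: P→B 3·25=75, Q→B 4·24=96, R→A 3·25=75, S→B 2·8=16, T→C 4·19=76. Service 338; fixed 2609; total 2947.
No other subset beats 1305.

Open B only; minimum total cost 1305.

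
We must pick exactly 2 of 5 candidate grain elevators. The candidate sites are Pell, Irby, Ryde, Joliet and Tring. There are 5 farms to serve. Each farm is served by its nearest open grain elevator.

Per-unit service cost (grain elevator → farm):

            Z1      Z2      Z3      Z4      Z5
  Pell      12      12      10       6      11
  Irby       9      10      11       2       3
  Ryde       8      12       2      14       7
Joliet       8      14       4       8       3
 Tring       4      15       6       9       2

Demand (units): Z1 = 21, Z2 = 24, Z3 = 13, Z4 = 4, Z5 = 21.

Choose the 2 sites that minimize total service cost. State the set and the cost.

Choose Irby and Tring; total service cost 452.

With exactly 2 open, each farm uses its cheapest among the chosen.
{Irby, Tring}: Z1→Tring 4·21=84, Z2→Irby 10·24=240, Z3→Tring 6·13=78, Z4→Irby 2·4=8, Z5→Tring 2·21=42. Service cost 452.
{Ryde, Tring}: service cost 476
{Irby, Ryde}: service cost 505
Among all 10 size-2 choices, {Irby, Tring} is lowest.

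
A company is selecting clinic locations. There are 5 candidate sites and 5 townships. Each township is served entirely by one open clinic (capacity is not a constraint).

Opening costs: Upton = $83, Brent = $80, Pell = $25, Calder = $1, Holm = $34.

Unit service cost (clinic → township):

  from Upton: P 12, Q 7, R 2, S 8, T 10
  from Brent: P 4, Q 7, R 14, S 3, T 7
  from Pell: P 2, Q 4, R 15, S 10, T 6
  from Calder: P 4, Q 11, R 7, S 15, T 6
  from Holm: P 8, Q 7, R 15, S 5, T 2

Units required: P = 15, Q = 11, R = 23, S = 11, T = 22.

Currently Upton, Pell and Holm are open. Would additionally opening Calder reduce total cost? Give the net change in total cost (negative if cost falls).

Current service cost with {Upton, Pell, Holm}: 219.
Adding Calder: each township re-picks its cheapest; new service cost 219, saving 0.
Extra fixed cost: 1. Net change = 1 − 0 = 1.
(Totals: 361 → 362.)

No — net change +1 (cost rises by 1).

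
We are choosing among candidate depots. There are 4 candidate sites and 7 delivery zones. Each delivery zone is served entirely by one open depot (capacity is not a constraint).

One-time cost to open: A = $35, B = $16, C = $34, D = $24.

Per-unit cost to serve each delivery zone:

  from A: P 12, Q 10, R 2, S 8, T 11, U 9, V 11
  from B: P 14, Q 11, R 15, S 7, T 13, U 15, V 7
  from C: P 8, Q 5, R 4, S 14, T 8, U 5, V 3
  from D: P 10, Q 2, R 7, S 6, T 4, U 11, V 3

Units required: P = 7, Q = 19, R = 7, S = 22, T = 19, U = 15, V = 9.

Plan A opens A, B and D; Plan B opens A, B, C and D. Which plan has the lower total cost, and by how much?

Plan A: {A, B, D}: P→D 10·7=70, Q→D 2·19=38, R→A 2·7=14, S→D 6·22=132, T→D 4·19=76, U→A 9·15=135, V→D 3·9=27. Service 492; fixed 75; total 567.
Plan B: {A, B, C, D}: P→C 8·7=56, Q→D 2·19=38, R→A 2·7=14, S→D 6·22=132, T→D 4·19=76, U→C 5·15=75, V→C 3·9=27. Service 418; fixed 109; total 527.
Difference: |567 − 527| = 40.

Plan B is cheaper by 40.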